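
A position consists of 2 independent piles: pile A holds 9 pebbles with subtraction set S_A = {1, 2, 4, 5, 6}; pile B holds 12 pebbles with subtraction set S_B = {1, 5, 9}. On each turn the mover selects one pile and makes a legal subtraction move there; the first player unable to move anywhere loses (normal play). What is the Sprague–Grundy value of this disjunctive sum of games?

3

Pile A, S = {1, 2, 4, 5, 6}:
G(0) = 0
G(1) = mex{0} = 1
G(2) = mex{1,0} = 2
G(3) = mex{2,1} = 0
G(4) = mex{0,2,0} = 1
G(5) = mex{1,0,1,0} = 2
G(6) = mex{2,1,2,1,0} = 3
G(7) = mex{3,2,0,2,1} = 4
G(8) = mex{4,3,1,0,2} = 5
G(9) = mex{5,4,2,1,0} = 3
G_A(9) = 3.
Pile B, S = {1, 5, 9}:
G(0) = 0
G(1) = mex{0} = 1
G(2) = mex{1} = 0
G(3) = mex{0} = 1
G(4) = mex{1} = 0
G(5) = mex{0,0} = 1
G(6) = mex{1,1} = 0
G(7) = mex{0,0} = 1
G(8) = mex{1,1} = 0
G(9) = mex{0,0,0} = 1
G(10) = mex{1,1,1} = 0
G(11) = mex{0,0,0} = 1
G(12) = mex{1,1,1} = 0
G_B(12) = 0.
Combined Grundy value = 3 ⊕ 0 = 3.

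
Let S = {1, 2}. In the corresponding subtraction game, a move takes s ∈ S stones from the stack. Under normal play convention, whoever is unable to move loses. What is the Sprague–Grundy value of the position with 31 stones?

G(0) = 0
G(1) = mex{0} = 1
G(2) = mex{1,0} = 2
G(3) = mex{2,1} = 0
G(4) = mex{0,2} = 1
G(5) = mex{1,0} = 2
G(6) = mex{2,1} = 0
G(7) = mex{0,2} = 1
G(8) = mex{1,0} = 2
G(9) = mex{2,1} = 0
G(10) = mex{0,2} = 1
G(11) = mex{1,0} = 2
G(12) = mex{2,1} = 0
G(13) = mex{0,2} = 1
G(14) = mex{1,0} = 2
G(15) = mex{2,1} = 0
G(16) = mex{0,2} = 1
G(17) = mex{1,0} = 2
G(18) = mex{2,1} = 0
G(19) = mex{0,2} = 1
G(20) = mex{1,0} = 2
G(21) = mex{2,1} = 0
G(22) = mex{0,2} = 1
G(23) = mex{1,0} = 2
G(24) = mex{2,1} = 0
G(25) = mex{0,2} = 1
G(26) = mex{1,0} = 2
G(27) = mex{2,1} = 0
G(28) = mex{0,2} = 1
G(29) = mex{1,0} = 2
G(30) = mex{2,1} = 0
G(31) = mex{0,2} = 1

1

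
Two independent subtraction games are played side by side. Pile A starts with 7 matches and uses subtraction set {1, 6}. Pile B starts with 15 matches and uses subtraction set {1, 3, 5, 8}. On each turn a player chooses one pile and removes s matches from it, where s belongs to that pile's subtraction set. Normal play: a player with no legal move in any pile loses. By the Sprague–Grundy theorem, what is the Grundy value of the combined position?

Pile A, S = {1, 6}:
G(0) = 0
G(1) = mex{0} = 1
G(2) = mex{1} = 0
G(3) = mex{0} = 1
G(4) = mex{1} = 0
G(5) = mex{0} = 1
G(6) = mex{1,0} = 2
G(7) = mex{2,1} = 0
G_A(7) = 0.
Pile B, S = {1, 3, 5, 8}:
n :  0  1  2  3  4  5  6  7  8  9 10 11 12 13 14 15
G :  0  1  0  1  0  1  0  1  2  3  2  3  2  0  1  0
G_B(15) = 0.
Combined Grundy value = 0 ⊕ 0 = 0.

0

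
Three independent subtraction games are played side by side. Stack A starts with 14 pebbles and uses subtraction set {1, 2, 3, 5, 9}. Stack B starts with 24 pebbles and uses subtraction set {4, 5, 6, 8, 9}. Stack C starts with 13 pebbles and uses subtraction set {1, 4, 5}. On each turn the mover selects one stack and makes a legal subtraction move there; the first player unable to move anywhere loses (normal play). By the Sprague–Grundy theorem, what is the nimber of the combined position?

3

Stack A, S = {1, 2, 3, 5, 9}:
G(0) = 0
G(1) = mex{0} = 1
G(2) = mex{1,0} = 2
G(3) = mex{2,1,0} = 3
G(4) = mex{3,2,1} = 0
G(5) = mex{0,3,2,0} = 1
G(6) = mex{1,0,3,1} = 2
G(7) = mex{2,1,0,2} = 3
G(8) = mex{3,2,1,3} = 0
G(9) = mex{0,3,2,0,0} = 1
G(10) = mex{1,0,3,1,1} = 2
G(11) = mex{2,1,0,2,2} = 3
G(12) = mex{3,2,1,3,3} = 0
G(13) = mex{0,3,2,0,0} = 1
G(14) = mex{1,0,3,1,1} = 2
G_A(14) = 2.
Stack B, S = {4, 5, 6, 8, 9}:
n :  0  1  2  3  4  5  6  7  8  9 10 11 12 13 14 15 16 17 18 19 20 21 22 23 24
G :  0  0  0  0  1  1  1  1  2  2  2  2  3  0  0  0  0  1  1  1  1  2  2  2  2
G_B(24) = 2.
Stack C, S = {1, 4, 5}:
G(0) = 0
G(1) = mex{0} = 1
G(2) = mex{1} = 0
G(3) = mex{0} = 1
G(4) = mex{1,0} = 2
G(5) = mex{2,1,0} = 3
G(6) = mex{3,0,1} = 2
G(7) = mex{2,1,0} = 3
G(8) = mex{3,2,1} = 0
G(9) = mex{0,3,2} = 1
G(10) = mex{1,2,3} = 0
G(11) = mex{0,3,2} = 1
G(12) = mex{1,0,3} = 2
G(13) = mex{2,1,0} = 3
G_C(13) = 3.
Combined Grundy value = 2 ⊕ 2 ⊕ 3 = 3.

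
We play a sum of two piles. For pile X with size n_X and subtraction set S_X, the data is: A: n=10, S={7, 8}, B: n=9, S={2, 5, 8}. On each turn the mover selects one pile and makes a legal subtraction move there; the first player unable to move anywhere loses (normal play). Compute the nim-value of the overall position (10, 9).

0

Pile A, S = {7, 8}:
G(0) = 0
G(1) = mex{} = 0
G(2) = mex{} = 0
G(3) = mex{} = 0
G(4) = mex{} = 0
G(5) = mex{} = 0
G(6) = mex{} = 0
G(7) = mex{0} = 1
G(8) = mex{0,0} = 1
G(9) = mex{0,0} = 1
G(10) = mex{0,0} = 1
G_A(10) = 1.
Pile B, S = {2, 5, 8}:
G(0) = 0
G(1) = mex{} = 0
G(2) = mex{0} = 1
G(3) = mex{0} = 1
G(4) = mex{1} = 0
G(5) = mex{1,0} = 2
G(6) = mex{0,0} = 1
G(7) = mex{2,1} = 0
G(8) = mex{1,1,0} = 2
G(9) = mex{0,0,0} = 1
G_B(9) = 1.
Combined Grundy value = 1 ⊕ 1 = 0.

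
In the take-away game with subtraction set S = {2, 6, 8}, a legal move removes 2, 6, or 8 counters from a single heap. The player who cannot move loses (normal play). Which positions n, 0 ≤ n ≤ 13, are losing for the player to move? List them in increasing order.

0, 1, 4, 5

G(0) = 0
G(1) = mex{} = 0
G(2) = mex{0} = 1
G(3) = mex{0} = 1
G(4) = mex{1} = 0
G(5) = mex{1} = 0
G(6) = mex{0,0} = 1
G(7) = mex{0,0} = 1
G(8) = mex{1,1,0} = 2
G(9) = mex{1,1,0} = 2
G(10) = mex{2,0,1} = 3
G(11) = mex{2,0,1} = 3
G(12) = mex{3,1,0} = 2
G(13) = mex{3,1,0} = 2
P-positions are exactly the n with G(n) = 0.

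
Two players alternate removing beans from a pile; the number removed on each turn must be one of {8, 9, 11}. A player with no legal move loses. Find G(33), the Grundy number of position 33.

n :  0  1  2  3  4  5  6  7  8  9 10 11 12 13 14 15 16 17 18 19 20 21 22 23 24 25 26 27 28 29 30 31 32 33
G :  0  0  0  0  0  0  0  0  1  1  1  1  1  1  1  1  2  2  2  0  0  0  0  0  0  0  0  1  1  1  1  1  1  1

1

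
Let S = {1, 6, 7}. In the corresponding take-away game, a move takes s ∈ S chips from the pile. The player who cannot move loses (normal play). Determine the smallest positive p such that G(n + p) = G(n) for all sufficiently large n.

n :  0  1  2  3  4  5  6  7  8  9 10 11 12 13 14 15 16 17 18 19 20 21 22 23 24 25
G :  0  1  0  1  0  1  2  3  2  3  2  3  0  1  0  1  0  1  2  3  2  3  2  3  0  1
G(n+12) = G(n) holds for n = 0,…,6 (a full window of length max(S) = 7), so the sequence is purely periodic with period 12.

12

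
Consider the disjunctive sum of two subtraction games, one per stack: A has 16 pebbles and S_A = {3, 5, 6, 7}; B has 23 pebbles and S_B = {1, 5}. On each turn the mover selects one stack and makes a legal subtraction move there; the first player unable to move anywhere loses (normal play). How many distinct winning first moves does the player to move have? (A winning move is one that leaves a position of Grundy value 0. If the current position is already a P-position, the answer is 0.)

1

Stack A, S = {3, 5, 6, 7}:
G(0) = 0
G(1) = mex{} = 0
G(2) = mex{} = 0
G(3) = mex{0} = 1
G(4) = mex{0} = 1
G(5) = mex{0,0} = 1
G(6) = mex{1,0,0} = 2
G(7) = mex{1,0,0,0} = 2
G(8) = mex{1,1,0,0} = 2
G(9) = mex{2,1,1,0} = 3
G(10) = mex{2,1,1,1} = 0
G(11) = mex{2,2,1,1} = 0
G(12) = mex{3,2,2,1} = 0
G(13) = mex{0,2,2,2} = 1
G(14) = mex{0,3,2,2} = 1
G(15) = mex{0,0,3,2} = 1
G(16) = mex{1,0,0,3} = 2
G_A(16) = 2.
Stack B, S = {1, 5}:
G(0) = 0
G(1) = mex{0} = 1
G(2) = mex{1} = 0
G(3) = mex{0} = 1
G(4) = mex{1} = 0
G(5) = mex{0,0} = 1
G(6) = mex{1,1} = 0
G(7) = mex{0,0} = 1
G(8) = mex{1,1} = 0
G(9) = mex{0,0} = 1
G(10) = mex{1,1} = 0
G(11) = mex{0,0} = 1
G(12) = mex{1,1} = 0
G(13) = mex{0,0} = 1
G(14) = mex{1,1} = 0
G(15) = mex{0,0} = 1
G(16) = mex{1,1} = 0
G(17) = mex{0,0} = 1
G(18) = mex{1,1} = 0
G(19) = mex{0,0} = 1
G(20) = mex{1,1} = 0
G(21) = mex{0,0} = 1
G(22) = mex{1,1} = 0
G(23) = mex{0,0} = 1
G_B(23) = 1.
Combined Grundy value = 2 ⊕ 1 = 3.
A winning move leaves total XOR = 0, i.e. changes one component's Grundy value g to g ⊕ X where X is the current total.
Stack A: need g' = 2⊕3 = 1. Options: 16−3→G=1, 16−5→G=0, 16−6→G=0, 16−7→G=3. Hits: 1.
Stack B: need g' = 1⊕3 = 2. Options: 23−1→G=0, 23−5→G=0. Hits: 0.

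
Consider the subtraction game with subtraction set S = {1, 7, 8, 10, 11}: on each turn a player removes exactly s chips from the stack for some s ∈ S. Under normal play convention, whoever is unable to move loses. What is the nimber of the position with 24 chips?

0

G(0) = 0
G(1) = mex{0} = 1
G(2) = mex{1} = 0
G(3) = mex{0} = 1
G(4) = mex{1} = 0
G(5) = mex{0} = 1
G(6) = mex{1} = 0
G(7) = mex{0,0} = 1
G(8) = mex{1,1,0} = 2
G(9) = mex{2,0,1} = 3
G(10) = mex{3,1,0,0} = 2
G(11) = mex{2,0,1,1,0} = 3
G(12) = mex{3,1,0,0,1} = 2
G(13) = mex{2,0,1,1,0} = 3
G(14) = mex{3,1,0,0,1} = 2
G(15) = mex{2,2,1,1,0} = 3
G(16) = mex{3,3,2,0,1} = 4
G(17) = mex{4,2,3,1,0} = 5
G(18) = mex{5,3,2,2,1} = 0
G(19) = mex{0,2,3,3,2} = 1
G(20) = mex{1,3,2,2,3} = 0
G(21) = mex{0,2,3,3,2} = 1
G(22) = mex{1,3,2,2,3} = 0
G(23) = mex{0,4,3,3,2} = 1
G(24) = mex{1,5,4,2,3} = 0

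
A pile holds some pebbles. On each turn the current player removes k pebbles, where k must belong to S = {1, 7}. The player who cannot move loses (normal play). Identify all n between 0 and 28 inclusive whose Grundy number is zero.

n :  0  1  2  3  4  5  6  7  8  9 10 11 12 13 14 15 16 17 18 19 20 21 22 23 24 25 26 27 28
G :  0  1  0  1  0  1  0  1  0  1  0  1  0  1  0  1  0  1  0  1  0  1  0  1  0  1  0  1  0
P-positions are exactly the n with G(n) = 0.

0, 2, 4, 6, 8, 10, 12, 14, 16, 18, 20, 22, 24, 26, 28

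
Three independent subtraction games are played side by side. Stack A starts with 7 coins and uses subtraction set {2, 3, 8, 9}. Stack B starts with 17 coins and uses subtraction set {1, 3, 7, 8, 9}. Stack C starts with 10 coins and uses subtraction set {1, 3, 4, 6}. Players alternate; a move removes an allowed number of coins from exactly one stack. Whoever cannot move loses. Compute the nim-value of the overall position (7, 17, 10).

Stack A, S = {2, 3, 8, 9}:
G(0) = 0
G(1) = mex{} = 0
G(2) = mex{0} = 1
G(3) = mex{0,0} = 1
G(4) = mex{1,0} = 2
G(5) = mex{1,1} = 0
G(6) = mex{2,1} = 0
G(7) = mex{0,2} = 1
G_A(7) = 1.
Stack B, S = {1, 3, 7, 8, 9}:
n :  0  1  2  3  4  5  6  7  8  9 10 11 12 13 14 15 16 17
G :  0  1  0  1  0  1  0  1  2  3  2  3  2  3  2  3  0  1
G_B(17) = 1.
Stack C, S = {1, 3, 4, 6}:
G(0) = 0
G(1) = mex{0} = 1
G(2) = mex{1} = 0
G(3) = mex{0,0} = 1
G(4) = mex{1,1,0} = 2
G(5) = mex{2,0,1} = 3
G(6) = mex{3,1,0,0} = 2
G(7) = mex{2,2,1,1} = 0
G(8) = mex{0,3,2,0} = 1
G(9) = mex{1,2,3,1} = 0
G(10) = mex{0,0,2,2} = 1
G_C(10) = 1.
Combined Grundy value = 1 ⊕ 1 ⊕ 1 = 1.

1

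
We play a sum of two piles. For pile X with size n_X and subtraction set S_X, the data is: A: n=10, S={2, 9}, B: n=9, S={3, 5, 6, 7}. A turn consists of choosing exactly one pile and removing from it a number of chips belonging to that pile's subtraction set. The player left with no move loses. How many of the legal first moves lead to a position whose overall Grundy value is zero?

Pile A, S = {2, 9}:
n :  0  1  2  3  4  5  6  7  8  9 10
G :  0  0  1  1  0  0  1  1  0  2  1
G_A(10) = 1.
Pile B, S = {3, 5, 6, 7}:
n : 0 1 2 3 4 5 6 7 8 9
G : 0 0 0 1 1 1 2 2 2 3
G_B(9) = 3.
Combined Grundy value = 1 ⊕ 3 = 2.
A winning move leaves total XOR = 0, i.e. changes one component's Grundy value g to g ⊕ X where X is the current total.
Pile A: need g' = 1⊕2 = 3. Options: 10−2→G=0, 10−9→G=0. Hits: 0.
Pile B: need g' = 3⊕2 = 1. Options: 9−3→G=2, 9−5→G=1, 9−6→G=1, 9−7→G=0. Hits: 2.

2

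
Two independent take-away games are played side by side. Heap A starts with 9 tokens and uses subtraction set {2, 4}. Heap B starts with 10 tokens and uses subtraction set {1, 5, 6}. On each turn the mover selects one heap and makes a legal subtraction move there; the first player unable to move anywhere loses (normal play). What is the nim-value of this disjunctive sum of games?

Heap A, S = {2, 4}:
n : 0 1 2 3 4 5 6 7 8 9
G : 0 0 1 1 2 2 0 0 1 1
G_A(9) = 1.
Heap B, S = {1, 5, 6}:
G(0) = 0
G(1) = mex{0} = 1
G(2) = mex{1} = 0
G(3) = mex{0} = 1
G(4) = mex{1} = 0
G(5) = mex{0,0} = 1
G(6) = mex{1,1,0} = 2
G(7) = mex{2,0,1} = 3
G(8) = mex{3,1,0} = 2
G(9) = mex{2,0,1} = 3
G(10) = mex{3,1,0} = 2
G_B(10) = 2.
Combined Grundy value = 1 ⊕ 2 = 3.

3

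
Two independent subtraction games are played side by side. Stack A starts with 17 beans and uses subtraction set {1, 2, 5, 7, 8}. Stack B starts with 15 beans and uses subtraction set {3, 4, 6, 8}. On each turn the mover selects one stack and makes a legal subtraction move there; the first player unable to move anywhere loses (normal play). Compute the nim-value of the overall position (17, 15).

Stack A, S = {1, 2, 5, 7, 8}:
G(0) = 0
G(1) = mex{0} = 1
G(2) = mex{1,0} = 2
G(3) = mex{2,1} = 0
G(4) = mex{0,2} = 1
G(5) = mex{1,0,0} = 2
G(6) = mex{2,1,1} = 0
G(7) = mex{0,2,2,0} = 1
G(8) = mex{1,0,0,1,0} = 2
G(9) = mex{2,1,1,2,1} = 0
G(10) = mex{0,2,2,0,2} = 1
G(11) = mex{1,0,0,1,0} = 2
G(12) = mex{2,1,1,2,1} = 0
G(13) = mex{0,2,2,0,2} = 1
G(14) = mex{1,0,0,1,0} = 2
G(15) = mex{2,1,1,2,1} = 0
G(16) = mex{0,2,2,0,2} = 1
G(17) = mex{1,0,0,1,0} = 2
G_A(17) = 2.
Stack B, S = {3, 4, 6, 8}:
G(0) = 0
G(1) = mex{} = 0
G(2) = mex{} = 0
G(3) = mex{0} = 1
G(4) = mex{0,0} = 1
G(5) = mex{0,0} = 1
G(6) = mex{1,0,0} = 2
G(7) = mex{1,1,0} = 2
G(8) = mex{1,1,0,0} = 2
G(9) = mex{2,1,1,0} = 3
G(10) = mex{2,2,1,0} = 3
G(11) = mex{2,2,1,1} = 0
G(12) = mex{3,2,2,1} = 0
G(13) = mex{3,3,2,1} = 0
G(14) = mex{0,3,2,2} = 1
G(15) = mex{0,0,3,2} = 1
G_B(15) = 1.
Combined Grundy value = 2 ⊕ 1 = 3.

3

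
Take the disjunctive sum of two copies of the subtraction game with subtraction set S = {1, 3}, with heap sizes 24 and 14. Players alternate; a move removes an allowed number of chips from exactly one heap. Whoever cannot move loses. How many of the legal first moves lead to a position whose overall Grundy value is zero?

All heaps use S = {1, 3}:
n :  0  1  2  3  4  5  6  7  8  9 10 11 12 13 14 15 16 17 18 19 20 21 22 23 24
G :  0  1  0  1  0  1  0  1  0  1  0  1  0  1  0  1  0  1  0  1  0  1  0  1  0
Heap A: G(24) = 0.
Heap B: G(14) = 0.
Combined Grundy value = 0 ⊕ 0 = 0.
A winning move leaves total XOR = 0, i.e. changes one component's Grundy value g to g ⊕ X where X is the current total.
Heap A: target g' = 0⊕0 = 0, but every legal move changes the Grundy value (mex property), so 0 moves.
Heap B: target g' = 0⊕0 = 0, but every legal move changes the Grundy value (mex property), so 0 moves.

0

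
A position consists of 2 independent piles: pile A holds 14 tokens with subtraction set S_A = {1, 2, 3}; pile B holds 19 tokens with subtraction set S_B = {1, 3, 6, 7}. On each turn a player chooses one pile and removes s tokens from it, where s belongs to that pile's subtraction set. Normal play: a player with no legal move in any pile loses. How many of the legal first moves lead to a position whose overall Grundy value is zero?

Pile A, S = {1, 2, 3}:
G(0) = 0
G(1) = mex{0} = 1
G(2) = mex{1,0} = 2
G(3) = mex{2,1,0} = 3
G(4) = mex{3,2,1} = 0
G(5) = mex{0,3,2} = 1
G(6) = mex{1,0,3} = 2
G(7) = mex{2,1,0} = 3
G(8) = mex{3,2,1} = 0
G(9) = mex{0,3,2} = 1
G(10) = mex{1,0,3} = 2
G(11) = mex{2,1,0} = 3
G(12) = mex{3,2,1} = 0
G(13) = mex{0,3,2} = 1
G(14) = mex{1,0,3} = 2
G_A(14) = 2.
Pile B, S = {1, 3, 6, 7}:
n :  0  1  2  3  4  5  6  7  8  9 10 11 12 13 14 15 16 17 18 19
G :  0  1  0  1  0  1  2  3  2  3  2  3  0  1  0  1  0  1  2  3
G_B(19) = 3.
Combined Grundy value = 2 ⊕ 3 = 1.
A winning move leaves total XOR = 0, i.e. changes one component's Grundy value g to g ⊕ X where X is the current total.
Pile A: need g' = 2⊕1 = 3. Options: 14−1→G=1, 14−2→G=0, 14−3→G=3. Hits: 1.
Pile B: need g' = 3⊕1 = 2. Options: 19−1→G=2, 19−3→G=0, 19−6→G=1, 19−7→G=0. Hits: 1.

2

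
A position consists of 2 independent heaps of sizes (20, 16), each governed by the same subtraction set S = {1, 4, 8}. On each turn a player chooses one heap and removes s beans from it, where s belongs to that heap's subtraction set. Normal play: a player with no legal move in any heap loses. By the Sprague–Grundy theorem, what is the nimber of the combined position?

All heaps use S = {1, 4, 8}:
n :  0  1  2  3  4  5  6  7  8  9 10 11 12 13 14 15 16 17 18 19 20
G :  0  1  0  1  2  0  1  0  1  2  3  2  0  1  0  1  2  0  1  0  1
Heap A: G(20) = 1.
Heap B: G(16) = 2.
Combined Grundy value = 1 ⊕ 2 = 3.

3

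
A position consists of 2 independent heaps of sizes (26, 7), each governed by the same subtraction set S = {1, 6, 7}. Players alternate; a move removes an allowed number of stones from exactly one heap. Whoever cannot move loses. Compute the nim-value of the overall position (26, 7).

All heaps use S = {1, 6, 7}:
G(0) = 0
G(1) = mex{0} = 1
G(2) = mex{1} = 0
G(3) = mex{0} = 1
G(4) = mex{1} = 0
G(5) = mex{0} = 1
G(6) = mex{1,0} = 2
G(7) = mex{2,1,0} = 3
G(8) = mex{3,0,1} = 2
G(9) = mex{2,1,0} = 3
G(10) = mex{3,0,1} = 2
G(11) = mex{2,1,0} = 3
G(12) = mex{3,2,1} = 0
G(13) = mex{0,3,2} = 1
G(14) = mex{1,2,3} = 0
G(15) = mex{0,3,2} = 1
G(16) = mex{1,2,3} = 0
G(17) = mex{0,3,2} = 1
G(18) = mex{1,0,3} = 2
G(19) = mex{2,1,0} = 3
G(20) = mex{3,0,1} = 2
G(21) = mex{2,1,0} = 3
G(22) = mex{3,0,1} = 2
G(23) = mex{2,1,0} = 3
G(24) = mex{3,2,1} = 0
G(25) = mex{0,3,2} = 1
G(26) = mex{1,2,3} = 0
Heap A: G(26) = 0.
Heap B: G(7) = 3.
Combined Grundy value = 0 ⊕ 3 = 3.

3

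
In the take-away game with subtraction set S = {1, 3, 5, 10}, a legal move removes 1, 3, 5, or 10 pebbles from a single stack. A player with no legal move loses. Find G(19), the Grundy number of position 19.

n :  0  1  2  3  4  5  6  7  8  9 10 11 12 13 14 15 16 17 18 19
G :  0  1  0  1  0  1  0  1  0  1  2  3  2  3  2  0  1  0  1  0

0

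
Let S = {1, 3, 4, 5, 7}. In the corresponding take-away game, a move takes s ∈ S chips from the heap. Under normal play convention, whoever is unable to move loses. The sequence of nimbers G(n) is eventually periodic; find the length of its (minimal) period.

8

n :  0  1  2  3  4  5  6  7  8  9 10 11 12 13 14 15 16 17
G :  0  1  0  1  2  3  2  3  0  1  0  1  2  3  2  3  0  1
G(n+8) = G(n) holds for n = 0,…,6 (a full window of length max(S) = 7), so the sequence is purely periodic with period 8.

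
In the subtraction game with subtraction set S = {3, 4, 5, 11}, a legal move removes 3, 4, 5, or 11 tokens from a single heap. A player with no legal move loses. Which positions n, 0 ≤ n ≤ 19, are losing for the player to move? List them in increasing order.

G(0) = 0
G(1) = mex{} = 0
G(2) = mex{} = 0
G(3) = mex{0} = 1
G(4) = mex{0,0} = 1
G(5) = mex{0,0,0} = 1
G(6) = mex{1,0,0} = 2
G(7) = mex{1,1,0} = 2
G(8) = mex{1,1,1} = 0
G(9) = mex{2,1,1} = 0
G(10) = mex{2,2,1} = 0
G(11) = mex{0,2,2,0} = 1
G(12) = mex{0,0,2,0} = 1
G(13) = mex{0,0,0,0} = 1
G(14) = mex{1,0,0,1} = 2
G(15) = mex{1,1,0,1} = 2
G(16) = mex{1,1,1,1} = 0
G(17) = mex{2,1,1,2} = 0
G(18) = mex{2,2,1,2} = 0
G(19) = mex{0,2,2,0} = 1
P-positions are exactly the n with G(n) = 0.

0, 1, 2, 8, 9, 10, 16, 17, 18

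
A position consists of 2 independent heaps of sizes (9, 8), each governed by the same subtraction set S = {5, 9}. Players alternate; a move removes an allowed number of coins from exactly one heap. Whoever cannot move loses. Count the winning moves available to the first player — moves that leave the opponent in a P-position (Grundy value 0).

0

All heaps use S = {5, 9}:
G(0) = 0
G(1) = mex{} = 0
G(2) = mex{} = 0
G(3) = mex{} = 0
G(4) = mex{} = 0
G(5) = mex{0} = 1
G(6) = mex{0} = 1
G(7) = mex{0} = 1
G(8) = mex{0} = 1
G(9) = mex{0,0} = 1
Heap A: G(9) = 1.
Heap B: G(8) = 1.
Combined Grundy value = 1 ⊕ 1 = 0.
A winning move leaves total XOR = 0, i.e. changes one component's Grundy value g to g ⊕ X where X is the current total.
Heap A: target g' = 1⊕0 = 1, but every legal move changes the Grundy value (mex property), so 0 moves.
Heap B: target g' = 1⊕0 = 1, but every legal move changes the Grundy value (mex property), so 0 moves.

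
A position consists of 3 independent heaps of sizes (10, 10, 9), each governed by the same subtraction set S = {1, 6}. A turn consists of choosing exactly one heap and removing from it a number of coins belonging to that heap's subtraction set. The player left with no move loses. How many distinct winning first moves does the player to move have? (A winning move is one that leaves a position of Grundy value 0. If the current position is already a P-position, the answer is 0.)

All heaps use S = {1, 6}:
n :  0  1  2  3  4  5  6  7  8  9 10
G :  0  1  0  1  0  1  2  0  1  0  1
Heap A: G(10) = 1.
Heap B: G(10) = 1.
Heap C: G(9) = 0.
Combined Grundy value = 1 ⊕ 1 ⊕ 0 = 0.
A winning move leaves total XOR = 0, i.e. changes one component's Grundy value g to g ⊕ X where X is the current total.
Heap A: target g' = 1⊕0 = 1, but every legal move changes the Grundy value (mex property), so 0 moves.
Heap B: target g' = 1⊕0 = 1, but every legal move changes the Grundy value (mex property), so 0 moves.
Heap C: target g' = 0⊕0 = 0, but every legal move changes the Grundy value (mex property), so 0 moves.

0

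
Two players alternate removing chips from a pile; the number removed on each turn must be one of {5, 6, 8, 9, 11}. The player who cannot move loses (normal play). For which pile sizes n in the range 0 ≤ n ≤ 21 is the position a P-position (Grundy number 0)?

n :  0  1  2  3  4  5  6  7  8  9 10 11 12 13 14 15 16 17 18 19 20 21
G :  0  0  0  0  0  1  1  1  1  1  2  2  2  2  2  3  0  0  0  0  0  1
P-positions are exactly the n with G(n) = 0.

0, 1, 2, 3, 4, 16, 17, 18, 19, 20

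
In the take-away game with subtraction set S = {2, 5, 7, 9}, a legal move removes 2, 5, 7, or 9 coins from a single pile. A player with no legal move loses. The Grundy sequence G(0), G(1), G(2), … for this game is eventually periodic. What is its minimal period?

G(0) = 0
G(1) = mex{} = 0
G(2) = mex{0} = 1
G(3) = mex{0} = 1
G(4) = mex{1} = 0
G(5) = mex{1,0} = 2
G(6) = mex{0,0} = 1
G(7) = mex{2,1,0} = 3
G(8) = mex{1,1,0} = 2
G(9) = mex{3,0,1,0} = 2
G(10) = mex{2,2,1,0} = 3
G(11) = mex{2,1,0,1} = 3
G(12) = mex{3,3,2,1} = 0
G(13) = mex{3,2,1,0} = 4
G(14) = mex{0,2,3,2} = 1
G(15) = mex{4,3,2,1} = 0
G(16) = mex{1,3,2,3} = 0
G(17) = mex{0,0,3,2} = 1
G(18) = mex{0,4,3,2} = 1
G(19) = mex{1,1,0,3} = 2
G(20) = mex{1,0,4,3} = 2
G(21) = mex{2,0,1,0} = 3
G(22) = mex{2,1,0,4} = 3
G(23) = mex{3,1,0,1} = 2
G(24) = mex{3,2,1,0} = 4
G(25) = mex{2,2,1,0} = 3
G(26) = mex{4,3,2,1} = 0
G(27) = mex{3,3,2,1} = 0
G(28) = mex{0,2,3,2} = 1
G(29) = mex{0,4,3,2} = 1
G(30) = mex{1,3,2,3} = 0
G(31) = mex{1,0,4,3} = 2
G(32) = mex{0,0,3,2} = 1
G(33) = mex{2,1,0,4} = 3
G(34) = mex{1,1,0,3} = 2
G(35) = mex{3,0,1,0} = 2
G(36) = mex{2,2,1,0} = 3
G(37) = mex{2,1,0,1} = 3
G(38) = mex{3,3,2,1} = 0
G(39) = mex{3,2,1,0} = 4
G(40) = mex{0,2,3,2} = 1
G(41) = mex{4,3,2,1} = 0
G(42) = mex{1,3,2,3} = 0
G(43) = mex{0,0,3,2} = 1
G(44) = mex{0,4,3,2} = 1
G(45) = mex{1,1,0,3} = 2
G(46) = mex{1,0,4,3} = 2
G(47) = mex{2,0,1,0} = 3
G(48) = mex{2,1,0,4} = 3
G(49) = mex{3,1,0,1} = 2
G(50) = mex{3,2,1,0} = 4
G(51) = mex{2,2,1,0} = 3
G(52) = mex{4,3,2,1} = 0
G(53) = mex{3,3,2,1} = 0
G(n+26) = G(n) holds for n = 0,…,8 (a full window of length max(S) = 9), so the sequence is purely periodic with period 26.

26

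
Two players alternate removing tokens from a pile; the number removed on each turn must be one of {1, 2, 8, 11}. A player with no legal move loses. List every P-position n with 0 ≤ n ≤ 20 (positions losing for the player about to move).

G(0) = 0
G(1) = mex{0} = 1
G(2) = mex{1,0} = 2
G(3) = mex{2,1} = 0
G(4) = mex{0,2} = 1
G(5) = mex{1,0} = 2
G(6) = mex{2,1} = 0
G(7) = mex{0,2} = 1
G(8) = mex{1,0,0} = 2
G(9) = mex{2,1,1} = 0
G(10) = mex{0,2,2} = 1
G(11) = mex{1,0,0,0} = 2
G(12) = mex{2,1,1,1} = 0
G(13) = mex{0,2,2,2} = 1
G(14) = mex{1,0,0,0} = 2
G(15) = mex{2,1,1,1} = 0
G(16) = mex{0,2,2,2} = 1
G(17) = mex{1,0,0,0} = 2
G(18) = mex{2,1,1,1} = 0
G(19) = mex{0,2,2,2} = 1
G(20) = mex{1,0,0,0} = 2
P-positions are exactly the n with G(n) = 0.

0, 3, 6, 9, 12, 15, 18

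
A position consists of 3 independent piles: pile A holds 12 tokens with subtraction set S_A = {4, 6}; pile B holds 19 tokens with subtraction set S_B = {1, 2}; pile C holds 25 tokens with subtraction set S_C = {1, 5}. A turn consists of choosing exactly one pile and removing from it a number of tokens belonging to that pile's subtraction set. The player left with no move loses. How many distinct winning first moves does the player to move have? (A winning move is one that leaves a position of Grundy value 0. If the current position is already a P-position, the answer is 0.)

Pile A, S = {4, 6}:
G(0) = 0
G(1) = mex{} = 0
G(2) = mex{} = 0
G(3) = mex{} = 0
G(4) = mex{0} = 1
G(5) = mex{0} = 1
G(6) = mex{0,0} = 1
G(7) = mex{0,0} = 1
G(8) = mex{1,0} = 2
G(9) = mex{1,0} = 2
G(10) = mex{1,1} = 0
G(11) = mex{1,1} = 0
G(12) = mex{2,1} = 0
G_A(12) = 0.
Pile B, S = {1, 2}:
n :  0  1  2  3  4  5  6  7  8  9 10 11 12 13 14 15 16 17 18 19
G :  0  1  2  0  1  2  0  1  2  0  1  2  0  1  2  0  1  2  0  1
G_B(19) = 1.
Pile C, S = {1, 5}:
n :  0  1  2  3  4  5  6  7  8  9 10 11 12 13 14 15 16 17 18 19 20 21 22 23 24 25
G :  0  1  0  1  0  1  0  1  0  1  0  1  0  1  0  1  0  1  0  1  0  1  0  1  0  1
G_C(25) = 1.
Combined Grundy value = 0 ⊕ 1 ⊕ 1 = 0.
A winning move leaves total XOR = 0, i.e. changes one component's Grundy value g to g ⊕ X where X is the current total.
Pile A: target g' = 0⊕0 = 0, but every legal move changes the Grundy value (mex property), so 0 moves.
Pile B: target g' = 1⊕0 = 1, but every legal move changes the Grundy value (mex property), so 0 moves.
Pile C: target g' = 1⊕0 = 1, but every legal move changes the Grundy value (mex property), so 0 moves.

0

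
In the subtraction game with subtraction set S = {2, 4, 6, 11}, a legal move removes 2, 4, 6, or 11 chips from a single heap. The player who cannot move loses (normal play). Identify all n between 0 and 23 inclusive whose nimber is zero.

0, 1, 8, 9, 16, 17

G(0) = 0
G(1) = mex{} = 0
G(2) = mex{0} = 1
G(3) = mex{0} = 1
G(4) = mex{1,0} = 2
G(5) = mex{1,0} = 2
G(6) = mex{2,1,0} = 3
G(7) = mex{2,1,0} = 3
G(8) = mex{3,2,1} = 0
G(9) = mex{3,2,1} = 0
G(10) = mex{0,3,2} = 1
G(11) = mex{0,3,2,0} = 1
G(12) = mex{1,0,3,0} = 2
G(13) = mex{1,0,3,1} = 2
G(14) = mex{2,1,0,1} = 3
G(15) = mex{2,1,0,2} = 3
G(16) = mex{3,2,1,2} = 0
G(17) = mex{3,2,1,3} = 0
G(18) = mex{0,3,2,3} = 1
G(19) = mex{0,3,2,0} = 1
G(20) = mex{1,0,3,0} = 2
G(21) = mex{1,0,3,1} = 2
G(22) = mex{2,1,0,1} = 3
G(23) = mex{2,1,0,2} = 3
P-positions are exactly the n with G(n) = 0.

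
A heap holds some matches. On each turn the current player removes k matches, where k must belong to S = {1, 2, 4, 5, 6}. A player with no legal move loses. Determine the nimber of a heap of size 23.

0

G(0) = 0
G(1) = mex{0} = 1
G(2) = mex{1,0} = 2
G(3) = mex{2,1} = 0
G(4) = mex{0,2,0} = 1
G(5) = mex{1,0,1,0} = 2
G(6) = mex{2,1,2,1,0} = 3
G(7) = mex{3,2,0,2,1} = 4
G(8) = mex{4,3,1,0,2} = 5
G(9) = mex{5,4,2,1,0} = 3
G(10) = mex{3,5,3,2,1} = 0
G(11) = mex{0,3,4,3,2} = 1
G(12) = mex{1,0,5,4,3} = 2
G(13) = mex{2,1,3,5,4} = 0
G(14) = mex{0,2,0,3,5} = 1
G(15) = mex{1,0,1,0,3} = 2
G(16) = mex{2,1,2,1,0} = 3
G(17) = mex{3,2,0,2,1} = 4
G(18) = mex{4,3,1,0,2} = 5
G(19) = mex{5,4,2,1,0} = 3
G(20) = mex{3,5,3,2,1} = 0
G(21) = mex{0,3,4,3,2} = 1
G(22) = mex{1,0,5,4,3} = 2
G(23) = mex{2,1,3,5,4} = 0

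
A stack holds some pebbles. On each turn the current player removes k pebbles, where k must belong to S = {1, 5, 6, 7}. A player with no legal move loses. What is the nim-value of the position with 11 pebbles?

n :  0  1  2  3  4  5  6  7  8  9 10 11
G :  0  1  0  1  0  1  2  3  2  3  2  3

3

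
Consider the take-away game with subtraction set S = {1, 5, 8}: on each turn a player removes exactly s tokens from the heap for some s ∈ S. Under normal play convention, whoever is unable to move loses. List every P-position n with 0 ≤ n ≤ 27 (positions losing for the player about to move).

G(0) = 0
G(1) = mex{0} = 1
G(2) = mex{1} = 0
G(3) = mex{0} = 1
G(4) = mex{1} = 0
G(5) = mex{0,0} = 1
G(6) = mex{1,1} = 0
G(7) = mex{0,0} = 1
G(8) = mex{1,1,0} = 2
G(9) = mex{2,0,1} = 3
G(10) = mex{3,1,0} = 2
G(11) = mex{2,0,1} = 3
G(12) = mex{3,1,0} = 2
G(13) = mex{2,2,1} = 0
G(14) = mex{0,3,0} = 1
G(15) = mex{1,2,1} = 0
G(16) = mex{0,3,2} = 1
G(17) = mex{1,2,3} = 0
G(18) = mex{0,0,2} = 1
G(19) = mex{1,1,3} = 0
G(20) = mex{0,0,2} = 1
G(21) = mex{1,1,0} = 2
G(22) = mex{2,0,1} = 3
G(23) = mex{3,1,0} = 2
G(24) = mex{2,0,1} = 3
G(25) = mex{3,1,0} = 2
G(26) = mex{2,2,1} = 0
G(27) = mex{0,3,0} = 1
P-positions are exactly the n with G(n) = 0.

0, 2, 4, 6, 13, 15, 17, 19, 26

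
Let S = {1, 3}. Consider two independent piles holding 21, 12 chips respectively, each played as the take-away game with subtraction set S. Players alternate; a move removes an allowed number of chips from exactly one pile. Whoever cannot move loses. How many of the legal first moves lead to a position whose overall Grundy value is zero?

All piles use S = {1, 3}:
n :  0  1  2  3  4  5  6  7  8  9 10 11 12 13 14 15 16 17 18 19 20 21
G :  0  1  0  1  0  1  0  1  0  1  0  1  0  1  0  1  0  1  0  1  0  1
Pile A: G(21) = 1.
Pile B: G(12) = 0.
Combined Grundy value = 1 ⊕ 0 = 1.
A winning move leaves total XOR = 0, i.e. changes one component's Grundy value g to g ⊕ X where X is the current total.
Pile A: need g' = 1⊕1 = 0. Options: 21−1→G=0, 21−3→G=0. Hits: 2.
Pile B: need g' = 0⊕1 = 1. Options: 12−1→G=1, 12−3→G=1. Hits: 2.

4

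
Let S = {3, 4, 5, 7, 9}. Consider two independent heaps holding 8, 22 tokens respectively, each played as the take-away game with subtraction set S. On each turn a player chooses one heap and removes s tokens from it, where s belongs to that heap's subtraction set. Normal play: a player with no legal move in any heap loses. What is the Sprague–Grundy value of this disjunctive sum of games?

1

All heaps use S = {3, 4, 5, 7, 9}:
G(0) = 0
G(1) = mex{} = 0
G(2) = mex{} = 0
G(3) = mex{0} = 1
G(4) = mex{0,0} = 1
G(5) = mex{0,0,0} = 1
G(6) = mex{1,0,0} = 2
G(7) = mex{1,1,0,0} = 2
G(8) = mex{1,1,1,0} = 2
G(9) = mex{2,1,1,0,0} = 3
G(10) = mex{2,2,1,1,0} = 3
G(11) = mex{2,2,2,1,0} = 3
G(12) = mex{3,2,2,1,1} = 0
G(13) = mex{3,3,2,2,1} = 0
G(14) = mex{3,3,3,2,1} = 0
G(15) = mex{0,3,3,2,2} = 1
G(16) = mex{0,0,3,3,2} = 1
G(17) = mex{0,0,0,3,2} = 1
G(18) = mex{1,0,0,3,3} = 2
G(19) = mex{1,1,0,0,3} = 2
G(20) = mex{1,1,1,0,3} = 2
G(21) = mex{2,1,1,0,0} = 3
G(22) = mex{2,2,1,1,0} = 3
Heap A: G(8) = 2.
Heap B: G(22) = 3.
Combined Grundy value = 2 ⊕ 3 = 1.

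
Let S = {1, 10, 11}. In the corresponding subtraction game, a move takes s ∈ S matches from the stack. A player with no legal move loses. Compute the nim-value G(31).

n :  0  1  2  3  4  5  6  7  8  9 10 11 12 13 14 15 16 17 18 19 20 21 22 23 24 25 26 27 28 29 30 31
G :  0  1  0  1  0  1  0  1  0  1  2  3  2  3  2  3  2  3  2  3  0  1  0  1  0  1  0  1  0  1  2  3

3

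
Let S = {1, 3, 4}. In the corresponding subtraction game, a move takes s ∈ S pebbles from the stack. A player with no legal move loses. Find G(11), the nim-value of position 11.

2

G(0) = 0
G(1) = mex{0} = 1
G(2) = mex{1} = 0
G(3) = mex{0,0} = 1
G(4) = mex{1,1,0} = 2
G(5) = mex{2,0,1} = 3
G(6) = mex{3,1,0} = 2
G(7) = mex{2,2,1} = 0
G(8) = mex{0,3,2} = 1
G(9) = mex{1,2,3} = 0
G(10) = mex{0,0,2} = 1
G(11) = mex{1,1,0} = 2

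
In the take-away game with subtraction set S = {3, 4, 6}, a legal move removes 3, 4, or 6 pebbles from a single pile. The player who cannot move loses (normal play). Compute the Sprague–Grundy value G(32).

1

n :  0  1  2  3  4  5  6  7  8  9 10 11 12 13 14 15 16 17 18 19 20 21 22 23 24 25 26 27 28 29 30 31 32
G :  0  0  0  1  1  1  2  2  2  0  0  0  1  1  1  2  2  2  0  0  0  1  1  1  2  2  2  0  0  0  1  1  1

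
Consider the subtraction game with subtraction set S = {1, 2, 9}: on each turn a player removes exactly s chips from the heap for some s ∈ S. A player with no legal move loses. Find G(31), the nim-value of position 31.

1

n :  0  1  2  3  4  5  6  7  8  9 10 11 12 13 14 15 16 17 18 19 20 21 22 23 24 25 26 27 28 29 30 31
G :  0  1  2  0  1  2  0  1  2  3  0  1  2  0  1  2  0  1  2  3  0  1  2  0  1  2  0  1  2  3  0  1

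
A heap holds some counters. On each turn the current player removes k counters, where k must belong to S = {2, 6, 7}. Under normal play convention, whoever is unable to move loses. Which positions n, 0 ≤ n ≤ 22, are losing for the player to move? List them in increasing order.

0, 1, 4, 5, 9, 13, 14, 17, 18, 22

G(0) = 0
G(1) = mex{} = 0
G(2) = mex{0} = 1
G(3) = mex{0} = 1
G(4) = mex{1} = 0
G(5) = mex{1} = 0
G(6) = mex{0,0} = 1
G(7) = mex{0,0,0} = 1
G(8) = mex{1,1,0} = 2
G(9) = mex{1,1,1} = 0
G(10) = mex{2,0,1} = 3
G(11) = mex{0,0,0} = 1
G(12) = mex{3,1,0} = 2
G(13) = mex{1,1,1} = 0
G(14) = mex{2,2,1} = 0
G(15) = mex{0,0,2} = 1
G(16) = mex{0,3,0} = 1
G(17) = mex{1,1,3} = 0
G(18) = mex{1,2,1} = 0
G(19) = mex{0,0,2} = 1
G(20) = mex{0,0,0} = 1
G(21) = mex{1,1,0} = 2
G(22) = mex{1,1,1} = 0
P-positions are exactly the n with G(n) = 0.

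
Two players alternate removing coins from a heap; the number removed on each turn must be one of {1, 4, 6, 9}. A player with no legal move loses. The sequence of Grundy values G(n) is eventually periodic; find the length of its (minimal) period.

5

n :  0  1  2  3  4  5  6  7  8  9 10 11 12 13 14 15
G :  0  1  0  1  2  0  1  0  1  2  0  1  0  1  2  0
G(n+5) = G(n) holds for n = 0,…,8 (a full window of length max(S) = 9), so the sequence is purely periodic with period 5.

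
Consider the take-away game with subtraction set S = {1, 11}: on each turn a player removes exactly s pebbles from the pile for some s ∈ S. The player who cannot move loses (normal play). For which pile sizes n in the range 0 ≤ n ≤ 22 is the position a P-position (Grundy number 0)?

G(0) = 0
G(1) = mex{0} = 1
G(2) = mex{1} = 0
G(3) = mex{0} = 1
G(4) = mex{1} = 0
G(5) = mex{0} = 1
G(6) = mex{1} = 0
G(7) = mex{0} = 1
G(8) = mex{1} = 0
G(9) = mex{0} = 1
G(10) = mex{1} = 0
G(11) = mex{0,0} = 1
G(12) = mex{1,1} = 0
G(13) = mex{0,0} = 1
G(14) = mex{1,1} = 0
G(15) = mex{0,0} = 1
G(16) = mex{1,1} = 0
G(17) = mex{0,0} = 1
G(18) = mex{1,1} = 0
G(19) = mex{0,0} = 1
G(20) = mex{1,1} = 0
G(21) = mex{0,0} = 1
G(22) = mex{1,1} = 0
P-positions are exactly the n with G(n) = 0.

0, 2, 4, 6, 8, 10, 12, 14, 16, 18, 20, 22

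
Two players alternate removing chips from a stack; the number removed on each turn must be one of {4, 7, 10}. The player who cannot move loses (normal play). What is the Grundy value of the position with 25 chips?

2

n :  0  1  2  3  4  5  6  7  8  9 10 11 12 13 14 15 16 17 18 19 20 21 22 23 24 25
G :  0  0  0  0  1  1  1  1  2  2  2  2  3  3  0  0  0  0  1  1  1  1  2  2  2  2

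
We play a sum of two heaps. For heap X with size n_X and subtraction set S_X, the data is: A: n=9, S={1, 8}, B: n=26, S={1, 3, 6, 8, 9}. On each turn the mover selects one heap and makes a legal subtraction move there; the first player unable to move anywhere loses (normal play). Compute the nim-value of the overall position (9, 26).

Heap A, S = {1, 8}:
G(0) = 0
G(1) = mex{0} = 1
G(2) = mex{1} = 0
G(3) = mex{0} = 1
G(4) = mex{1} = 0
G(5) = mex{0} = 1
G(6) = mex{1} = 0
G(7) = mex{0} = 1
G(8) = mex{1,0} = 2
G(9) = mex{2,1} = 0
G_A(9) = 0.
Heap B, S = {1, 3, 6, 8, 9}:
n :  0  1  2  3  4  5  6  7  8  9 10 11 12 13 14 15 16 17 18 19 20 21 22 23 24 25 26
G :  0  1  0  1  0  1  2  3  2  3  2  3  4  5  0  1  0  1  0  1  2  3  2  3  2  3  4
G_B(26) = 4.
Combined Grundy value = 0 ⊕ 4 = 4.

4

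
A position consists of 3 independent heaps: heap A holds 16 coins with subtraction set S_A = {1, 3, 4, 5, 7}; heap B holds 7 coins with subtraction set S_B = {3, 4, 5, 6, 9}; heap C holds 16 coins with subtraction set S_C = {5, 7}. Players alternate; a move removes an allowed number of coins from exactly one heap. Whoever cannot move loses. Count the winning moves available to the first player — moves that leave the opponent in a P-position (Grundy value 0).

4

Heap A, S = {1, 3, 4, 5, 7}:
n :  0  1  2  3  4  5  6  7  8  9 10 11 12 13 14 15 16
G :  0  1  0  1  2  3  2  3  0  1  0  1  2  3  2  3  0
G_A(16) = 0.
Heap B, S = {3, 4, 5, 6, 9}:
n : 0 1 2 3 4 5 6 7
G : 0 0 0 1 1 1 2 2
G_B(7) = 2.
Heap C, S = {5, 7}:
G(0) = 0
G(1) = mex{} = 0
G(2) = mex{} = 0
G(3) = mex{} = 0
G(4) = mex{} = 0
G(5) = mex{0} = 1
G(6) = mex{0} = 1
G(7) = mex{0,0} = 1
G(8) = mex{0,0} = 1
G(9) = mex{0,0} = 1
G(10) = mex{1,0} = 2
G(11) = mex{1,0} = 2
G(12) = mex{1,1} = 0
G(13) = mex{1,1} = 0
G(14) = mex{1,1} = 0
G(15) = mex{2,1} = 0
G(16) = mex{2,1} = 0
G_C(16) = 0.
Combined Grundy value = 0 ⊕ 2 ⊕ 0 = 2.
A winning move leaves total XOR = 0, i.e. changes one component's Grundy value g to g ⊕ X where X is the current total.
Heap A: need g' = 0⊕2 = 2. Options: 16−1→G=3, 16−3→G=3, 16−4→G=2, 16−5→G=1, 16−7→G=1. Hits: 1.
Heap B: need g' = 2⊕2 = 0. Options: 7−3→G=1, 7−4→G=1, 7−5→G=0, 7−6→G=0. Hits: 2.
Heap C: need g' = 0⊕2 = 2. Options: 16−5→G=2, 16−7→G=1. Hits: 1.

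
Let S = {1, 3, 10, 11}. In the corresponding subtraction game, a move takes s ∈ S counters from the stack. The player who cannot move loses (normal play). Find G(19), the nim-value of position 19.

3

n :  0  1  2  3  4  5  6  7  8  9 10 11 12 13 14 15 16 17 18 19
G :  0  1  0  1  0  1  0  1  0  1  2  3  2  3  2  3  2  3  2  3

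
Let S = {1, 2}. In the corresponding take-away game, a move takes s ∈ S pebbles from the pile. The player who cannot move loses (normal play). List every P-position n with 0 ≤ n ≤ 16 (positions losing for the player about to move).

G(0) = 0
G(1) = mex{0} = 1
G(2) = mex{1,0} = 2
G(3) = mex{2,1} = 0
G(4) = mex{0,2} = 1
G(5) = mex{1,0} = 2
G(6) = mex{2,1} = 0
G(7) = mex{0,2} = 1
G(8) = mex{1,0} = 2
G(9) = mex{2,1} = 0
G(10) = mex{0,2} = 1
G(11) = mex{1,0} = 2
G(12) = mex{2,1} = 0
G(13) = mex{0,2} = 1
G(14) = mex{1,0} = 2
G(15) = mex{2,1} = 0
G(16) = mex{0,2} = 1
P-positions are exactly the n with G(n) = 0.

0, 3, 6, 9, 12, 15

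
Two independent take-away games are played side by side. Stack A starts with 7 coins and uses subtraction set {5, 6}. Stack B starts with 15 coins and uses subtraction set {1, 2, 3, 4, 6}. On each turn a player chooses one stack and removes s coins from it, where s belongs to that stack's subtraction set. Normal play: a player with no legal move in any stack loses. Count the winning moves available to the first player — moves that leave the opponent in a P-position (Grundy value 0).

3

Stack A, S = {5, 6}:
n : 0 1 2 3 4 5 6 7
G : 0 0 0 0 0 1 1 1
G_A(7) = 1.
Stack B, S = {1, 2, 3, 4, 6}:
G(0) = 0
G(1) = mex{0} = 1
G(2) = mex{1,0} = 2
G(3) = mex{2,1,0} = 3
G(4) = mex{3,2,1,0} = 4
G(5) = mex{4,3,2,1} = 0
G(6) = mex{0,4,3,2,0} = 1
G(7) = mex{1,0,4,3,1} = 2
G(8) = mex{2,1,0,4,2} = 3
G(9) = mex{3,2,1,0,3} = 4
G(10) = mex{4,3,2,1,4} = 0
G(11) = mex{0,4,3,2,0} = 1
G(12) = mex{1,0,4,3,1} = 2
G(13) = mex{2,1,0,4,2} = 3
G(14) = mex{3,2,1,0,3} = 4
G(15) = mex{4,3,2,1,4} = 0
G_B(15) = 0.
Combined Grundy value = 1 ⊕ 0 = 1.
A winning move leaves total XOR = 0, i.e. changes one component's Grundy value g to g ⊕ X where X is the current total.
Stack A: need g' = 1⊕1 = 0. Options: 7−5→G=0, 7−6→G=0. Hits: 2.
Stack B: need g' = 0⊕1 = 1. Options: 15−1→G=4, 15−2→G=3, 15−3→G=2, 15−4→G=1, 15−6→G=4. Hits: 1.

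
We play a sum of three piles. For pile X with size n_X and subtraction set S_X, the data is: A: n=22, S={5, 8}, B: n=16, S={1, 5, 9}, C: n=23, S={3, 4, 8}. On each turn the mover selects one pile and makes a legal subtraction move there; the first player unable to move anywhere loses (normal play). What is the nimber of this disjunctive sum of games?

Pile A, S = {5, 8}:
G(0) = 0
G(1) = mex{} = 0
G(2) = mex{} = 0
G(3) = mex{} = 0
G(4) = mex{} = 0
G(5) = mex{0} = 1
G(6) = mex{0} = 1
G(7) = mex{0} = 1
G(8) = mex{0,0} = 1
G(9) = mex{0,0} = 1
G(10) = mex{1,0} = 2
G(11) = mex{1,0} = 2
G(12) = mex{1,0} = 2
G(13) = mex{1,1} = 0
G(14) = mex{1,1} = 0
G(15) = mex{2,1} = 0
G(16) = mex{2,1} = 0
G(17) = mex{2,1} = 0
G(18) = mex{0,2} = 1
G(19) = mex{0,2} = 1
G(20) = mex{0,2} = 1
G(21) = mex{0,0} = 1
G(22) = mex{0,0} = 1
G_A(22) = 1.
Pile B, S = {1, 5, 9}:
n :  0  1  2  3  4  5  6  7  8  9 10 11 12 13 14 15 16
G :  0  1  0  1  0  1  0  1  0  1  0  1  0  1  0  1  0
G_B(16) = 0.
Pile C, S = {3, 4, 8}:
G(0) = 0
G(1) = mex{} = 0
G(2) = mex{} = 0
G(3) = mex{0} = 1
G(4) = mex{0,0} = 1
G(5) = mex{0,0} = 1
G(6) = mex{1,0} = 2
G(7) = mex{1,1} = 0
G(8) = mex{1,1,0} = 2
G(9) = mex{2,1,0} = 3
G(10) = mex{0,2,0} = 1
G(11) = mex{2,0,1} = 3
G(12) = mex{3,2,1} = 0
G(13) = mex{1,3,1} = 0
G(14) = mex{3,1,2} = 0
G(15) = mex{0,3,0} = 1
G(16) = mex{0,0,2} = 1
G(17) = mex{0,0,3} = 1
G(18) = mex{1,0,1} = 2
G(19) = mex{1,1,3} = 0
G(20) = mex{1,1,0} = 2
G(21) = mex{2,1,0} = 3
G(22) = mex{0,2,0} = 1
G(23) = mex{2,0,1} = 3
G_C(23) = 3.
Combined Grundy value = 1 ⊕ 0 ⊕ 3 = 2.

2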